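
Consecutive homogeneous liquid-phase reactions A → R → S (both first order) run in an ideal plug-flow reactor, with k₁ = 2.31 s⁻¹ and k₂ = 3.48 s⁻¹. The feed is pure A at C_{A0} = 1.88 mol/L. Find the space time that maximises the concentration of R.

For first-order series the maximum of C_R occurs at τ_opt = ln(k₂/k₁)/(k₂−k₁).
= ln(3.48/2.31)/(3.48−2.31) = ln(1.506)/1.170 = 0.4098/1.170 = 0.350 s.

0.350 s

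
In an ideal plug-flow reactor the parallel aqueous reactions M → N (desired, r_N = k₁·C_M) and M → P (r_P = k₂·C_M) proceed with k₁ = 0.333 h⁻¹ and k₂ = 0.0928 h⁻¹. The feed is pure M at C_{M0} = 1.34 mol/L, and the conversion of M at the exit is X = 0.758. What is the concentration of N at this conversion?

0.794 mol/L

C_M = C_{M0}(1−X) = 0.3243 mol/L.
Both paths are first order in M, so the instantaneous fraction to N is constant: dC_N/d(−C_M) = k₁/(k₁+k₂) = 0.7821.
C_N = 0.7821·(C_{M0}−C_M) = 0.7821×1.016 = 0.794 mol/L.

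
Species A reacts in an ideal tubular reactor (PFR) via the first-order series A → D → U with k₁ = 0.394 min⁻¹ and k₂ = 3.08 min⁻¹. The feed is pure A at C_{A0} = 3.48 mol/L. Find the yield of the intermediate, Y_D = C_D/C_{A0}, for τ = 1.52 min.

For first-order series with pure A initially, C_D(τ) = k₁C_{A0}/(k₂−k₁)·(e^(−k₁τ) − e^(−k₂τ)).
e^(−k₁τ) = e^(−0.394×1.52) = e^(−0.5989) = 0.5494; e^(−k₂τ) = e^(−4.682) = 0.009264.
C_D = 0.394×3.48/(3.08−0.394) × (0.5494−0.009264) = 0.5105×0.5402 = 0.2757 mol/L.
Y_D = C_D/C_{A0} = 0.2757/3.48 = 0.0792.

0.0792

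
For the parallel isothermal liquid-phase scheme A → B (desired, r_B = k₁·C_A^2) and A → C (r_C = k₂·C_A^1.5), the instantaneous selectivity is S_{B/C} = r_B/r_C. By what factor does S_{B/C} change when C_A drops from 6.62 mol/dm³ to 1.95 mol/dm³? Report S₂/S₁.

0.543

S_{B/C} = (k₁/k₂)·C_A^0.5, so S₂/S₁ = (C_{A,2}/C_{A,1})^0.5.
= (1.95/6.62)^0.5 = (0.2946)^0.5 = 0.543.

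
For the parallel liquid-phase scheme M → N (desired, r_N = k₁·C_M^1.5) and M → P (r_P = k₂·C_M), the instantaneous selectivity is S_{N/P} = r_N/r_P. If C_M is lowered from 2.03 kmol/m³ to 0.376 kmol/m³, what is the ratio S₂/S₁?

0.430

S_{N/P} = (k₁/k₂)·C_M^0.5, so S₂/S₁ = (C_{M,2}/C_{M,1})^0.5.
= (0.376/2.03)^0.5 = (0.1852)^0.5 = 0.430.
Selectivity toward N falls as C_M falls — high-concentration operation is favoured.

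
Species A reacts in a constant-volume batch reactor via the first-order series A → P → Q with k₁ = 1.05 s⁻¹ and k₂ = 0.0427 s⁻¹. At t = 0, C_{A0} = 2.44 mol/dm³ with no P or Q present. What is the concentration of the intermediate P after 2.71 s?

2.12 mol/dm³

The intermediate concentration in a first-order A→B→C sequence is C_P = k₁C_{A0}(e^(−k₁t) − e^(−k₂t))/(k₂−k₁).
e^(−k₁t) = e^(−1.05×2.71) = e^(−2.845) = 0.05811; e^(−k₂t) = e^(−0.1157) = 0.8907.
C_P = 1.05×2.44/(0.0427−1.05) × (0.05811−0.8907) = (-2.543)×(-0.8326) = 2.118 mol/dm³.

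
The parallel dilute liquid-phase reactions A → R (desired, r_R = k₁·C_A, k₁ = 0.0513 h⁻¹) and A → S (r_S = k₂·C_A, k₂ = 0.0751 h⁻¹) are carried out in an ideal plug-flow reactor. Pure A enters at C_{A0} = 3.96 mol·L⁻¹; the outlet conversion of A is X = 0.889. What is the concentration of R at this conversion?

1.43 mol·L⁻¹

C_A = C_{A0}(1−X) = 0.4396 mol·L⁻¹.
Both paths are first order in A, so the instantaneous fraction to R is constant: dC_R/d(−C_A) = k₁/(k₁+k₂) = 0.4059.
C_R = 0.4059·(C_{A0}−C_A) = 0.4059×3.520 = 1.43 mol·L⁻¹.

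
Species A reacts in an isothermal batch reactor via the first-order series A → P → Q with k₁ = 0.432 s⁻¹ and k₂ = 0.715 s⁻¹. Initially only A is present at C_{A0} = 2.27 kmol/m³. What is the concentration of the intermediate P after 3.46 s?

Solving the coupled first-order balances gives C_P(t) = [k₁/(k₂−k₁)]·C_{A0}·(e^(−k₁t) − e^(−k₂t)).
e^(−k₁t) = e^(−0.432×3.46) = e^(−1.495) = 0.2243; e^(−k₂t) = e^(−2.474) = 0.08426.
C_P = 0.432×2.27/(0.715−0.432) × (0.2243−0.08426) = 3.465×0.1401 = 0.4853 kmol/m³.

0.485 kmol/m³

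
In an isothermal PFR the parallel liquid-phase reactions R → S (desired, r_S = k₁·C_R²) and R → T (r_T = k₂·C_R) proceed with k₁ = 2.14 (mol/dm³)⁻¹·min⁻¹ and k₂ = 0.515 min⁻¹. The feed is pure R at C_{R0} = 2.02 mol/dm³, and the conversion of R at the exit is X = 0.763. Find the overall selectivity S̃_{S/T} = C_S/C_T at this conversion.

C_R = C_{R0}(1−X) = 0.4787 mol/dm³.
Along a PFR/batch, dC_T/dC_R = −r_T/(r_S+r_T) = −k₂/(k₂+k₁·C_R).
Integrating from C_{R0} to C_R: C_T = (0.515/2.14)·ln[(0.515+2.14·2.02)/(0.515+2.14·0.479)] = 0.2407·ln(4.838/1.540) = 0.2755 mol/dm³.
Then C_S = (C_{R0}−C_R) − C_T = 1.541 − 0.2755 = 1.266 mol/dm³.
S̃_{S/T} = C_S/C_T = 1.266/0.2755 = 4.59.

4.59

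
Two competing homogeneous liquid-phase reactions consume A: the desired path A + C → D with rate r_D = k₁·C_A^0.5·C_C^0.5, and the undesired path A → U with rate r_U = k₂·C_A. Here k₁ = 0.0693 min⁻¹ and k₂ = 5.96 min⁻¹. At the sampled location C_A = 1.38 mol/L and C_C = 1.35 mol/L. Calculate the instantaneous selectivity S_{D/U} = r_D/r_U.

S_{D/U} = r_D/r_U = (k₁·C_A^0.5·C_C^0.5)/(k₂·C_A) = (k₁/k₂)·C_A^-0.5·C_C^0.5.
= (0.0693×1.380^0.5×1.350^0.5) / (5.96×1.380) = 0.09459/8.225 = 0.0115.

0.0115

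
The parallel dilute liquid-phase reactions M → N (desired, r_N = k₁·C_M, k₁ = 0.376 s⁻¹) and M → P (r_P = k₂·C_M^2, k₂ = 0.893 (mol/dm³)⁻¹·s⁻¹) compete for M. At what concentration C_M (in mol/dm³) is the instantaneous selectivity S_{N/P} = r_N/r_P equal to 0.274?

1.54 mol/dm³

S_{N/P} = (k₁/k₂)·C_M⁻¹ ⇒ C_M = (S·k₂/k₁)^(-1).
= (0.274×0.893/0.376)^(-1) = (0.6508)^(-1) = 1.54 mol/dm³.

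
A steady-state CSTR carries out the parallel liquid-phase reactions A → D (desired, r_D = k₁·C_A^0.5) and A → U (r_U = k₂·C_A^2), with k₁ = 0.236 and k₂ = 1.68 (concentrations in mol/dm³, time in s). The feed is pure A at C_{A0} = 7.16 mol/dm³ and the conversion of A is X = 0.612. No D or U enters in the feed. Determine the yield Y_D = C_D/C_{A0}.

Exit C_A = C_{A0}(1−X) = 7.16×0.388 = 2.778 mol/dm³.
A CSTR operates uniformly at the exit composition, giving r_D = 0.3934 and r_U = 12.97 (each k·C_A^n at C_A = 2.778).
Fraction of consumed A going to D: r_D/(r_D+r_U) = 0.02944.
C_D = 0.02944·C_{A0}·X = 0.02944×7.16×0.612 = 0.129 mol/dm³; Y_D = C_D/C_{A0} = 0.0180.

0.0180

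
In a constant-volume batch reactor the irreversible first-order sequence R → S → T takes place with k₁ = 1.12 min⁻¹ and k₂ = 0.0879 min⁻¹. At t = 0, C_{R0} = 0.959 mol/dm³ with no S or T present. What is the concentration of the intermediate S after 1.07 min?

The intermediate concentration in a first-order A→B→C sequence is C_S = k₁C_{R0}(e^(−k₁t) − e^(−k₂t))/(k₂−k₁).
e^(−k₁t) = e^(−1.12×1.07) = e^(−1.198) = 0.3017; e^(−k₂t) = e^(−0.09405) = 0.9102.
C_S = 1.12×0.959/(0.0879−1.12) × (0.3017−0.9102) = (-1.041)×(-0.6086) = 0.6333 mol/dm³.

0.633 mol/dm³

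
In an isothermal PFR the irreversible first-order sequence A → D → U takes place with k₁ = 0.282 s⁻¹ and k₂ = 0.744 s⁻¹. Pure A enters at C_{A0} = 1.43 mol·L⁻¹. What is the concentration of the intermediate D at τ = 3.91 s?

0.242 mol·L⁻¹

The intermediate concentration in a first-order A→B→C sequence is C_D = k₁C_{A0}(e^(−k₁τ) − e^(−k₂τ))/(k₂−k₁).
e^(−k₁τ) = e^(−0.282×3.91) = e^(−1.103) = 0.3320; e^(−k₂τ) = e^(−2.909) = 0.05453.
C_D = 0.282×1.43/(0.744−0.282) × (0.3320−0.05453) = 0.8729×0.2775 = 0.2422 mol·L⁻¹.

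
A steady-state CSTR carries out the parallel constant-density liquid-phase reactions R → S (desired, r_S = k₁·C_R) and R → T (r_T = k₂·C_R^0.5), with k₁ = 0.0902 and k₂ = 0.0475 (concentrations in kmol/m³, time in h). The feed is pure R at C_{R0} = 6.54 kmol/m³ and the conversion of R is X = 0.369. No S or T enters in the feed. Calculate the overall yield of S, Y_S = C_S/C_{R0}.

Exit C_R = C_{R0}(1−X) = 6.54×0.631 = 4.127 kmol/m³.
In a CSTR the entire volume is at exit conditions, so r_S = 0.0902×4.127 = 0.3722 and r_T = 0.0475×4.127^0.5 = 0.09649.
Fraction of consumed R going to S: r_S/(r_S+r_T) = 0.7941.
C_S = 0.7941·C_{R0}·X = 0.7941×6.54×0.369 = 1.92 kmol/m³; Y_S = C_S/C_{R0} = 0.293.

0.293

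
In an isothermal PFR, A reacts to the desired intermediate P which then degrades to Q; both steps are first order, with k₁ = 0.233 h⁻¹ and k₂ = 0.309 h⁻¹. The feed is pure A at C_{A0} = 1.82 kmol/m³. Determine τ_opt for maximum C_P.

3.71 h

For first-order series the maximum of C_P occurs at τ_opt = ln(k₂/k₁)/(k₂−k₁).
= ln(0.309/0.233)/(0.309−0.233) = ln(1.326)/0.07600 = 0.2823/0.07600 = 3.71 h.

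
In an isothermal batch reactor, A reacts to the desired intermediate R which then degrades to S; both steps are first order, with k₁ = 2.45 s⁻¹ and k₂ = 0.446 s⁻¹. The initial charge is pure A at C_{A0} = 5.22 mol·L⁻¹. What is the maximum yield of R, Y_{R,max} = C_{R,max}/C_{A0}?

For a first-order series the maximum intermediate yield is C_{R,max}/C_{A0} = (k₁/k₂)^[k₂/(k₂−k₁)].
= (2.45/0.446)^(0.446/(0.446−2.45)) = (5.493)^(-0.2226) = 0.6845.

0.684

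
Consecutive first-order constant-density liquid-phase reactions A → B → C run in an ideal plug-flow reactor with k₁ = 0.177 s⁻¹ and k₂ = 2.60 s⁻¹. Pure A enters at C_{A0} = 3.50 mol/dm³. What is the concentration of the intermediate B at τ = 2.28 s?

0.170 mol/dm³

Solving the coupled first-order balances gives C_B(τ) = [k₁/(k₂−k₁)]·C_{A0}·(e^(−k₁τ) − e^(−k₂τ)).
e^(−k₁τ) = e^(−0.177×2.28) = e^(−0.4036) = 0.6679; e^(−k₂τ) = e^(−5.928) = 0.002664.
C_B = 0.177×3.50/(2.60−0.177) × (0.6679−0.002664) = 0.2557×0.6653 = 0.1701 mol/dm³.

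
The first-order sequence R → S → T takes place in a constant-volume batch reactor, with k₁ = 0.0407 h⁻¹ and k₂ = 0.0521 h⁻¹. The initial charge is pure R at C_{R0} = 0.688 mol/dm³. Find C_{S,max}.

0.223 mol/dm³

For a first-order series the maximum intermediate yield is C_{S,max}/C_{R0} = (k₁/k₂)^[k₂/(k₂−k₁)].
= (0.0407/0.0521)^(0.0521/(0.0521−0.0407)) = (0.7812)^(4.570) = 0.3235.
C_{S,max} = 0.3235×0.688 = 0.223 mol/dm³.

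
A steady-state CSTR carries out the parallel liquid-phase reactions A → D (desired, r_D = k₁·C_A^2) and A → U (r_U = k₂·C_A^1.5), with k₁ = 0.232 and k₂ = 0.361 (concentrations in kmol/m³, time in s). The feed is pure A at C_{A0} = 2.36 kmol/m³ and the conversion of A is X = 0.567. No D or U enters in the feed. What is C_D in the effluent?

Exit C_A = C_{A0}(1−X) = 2.36×0.433 = 1.022 kmol/m³.
Rates in a CSTR are evaluated at the outlet concentration: r_D = 0.232×1.022^2 = 0.2423, r_U = 0.361×1.022^1.5 = 0.3729.
Fraction of consumed A going to D: r_D/(r_D+r_U) = 0.3938.
C_D = 0.3938·C_{A0}·X = 0.3938×2.36×0.567 = 0.527 kmol/m³.

0.527 kmol/m³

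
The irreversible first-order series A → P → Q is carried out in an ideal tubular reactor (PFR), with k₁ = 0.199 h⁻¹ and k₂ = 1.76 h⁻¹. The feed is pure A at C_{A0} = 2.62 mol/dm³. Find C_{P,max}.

0.224 mol/dm³

At the optimum, C_{P,max}/C_{A0} = (k₁/k₂)^[k₂/(k₂−k₁)].
= (0.199/1.76)^(1.76/(1.76−0.199)) = (0.1131)^(1.127) = 0.08564.
C_{P,max} = 0.08564×2.62 = 0.224 mol/dm³.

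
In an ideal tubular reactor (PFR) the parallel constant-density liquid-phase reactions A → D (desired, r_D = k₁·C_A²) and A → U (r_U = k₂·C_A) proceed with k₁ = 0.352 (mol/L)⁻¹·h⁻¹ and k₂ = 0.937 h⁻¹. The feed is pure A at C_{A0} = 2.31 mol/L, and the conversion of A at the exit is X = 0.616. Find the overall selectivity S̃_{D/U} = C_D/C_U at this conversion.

C_A = C_{A0}(1−X) = 0.8870 mol/L.
Along a PFR/batch, dC_U/dC_A = −r_U/(r_D+r_U) = −k₂/(k₂+k₁·C_A).
Integrating from C_{A0} to C_A: C_U = (0.937/0.352)·ln[(0.937+0.352·2.31)/(0.937+0.352·0.887)] = 2.662·ln(1.750/1.249) = 0.8975 mol/L.
Then C_D = (C_{A0}−C_A) − C_U = 1.423 − 0.8975 = 0.5255 mol/L.
S̃_{D/U} = C_D/C_U = 0.5255/0.8975 = 0.586.

0.586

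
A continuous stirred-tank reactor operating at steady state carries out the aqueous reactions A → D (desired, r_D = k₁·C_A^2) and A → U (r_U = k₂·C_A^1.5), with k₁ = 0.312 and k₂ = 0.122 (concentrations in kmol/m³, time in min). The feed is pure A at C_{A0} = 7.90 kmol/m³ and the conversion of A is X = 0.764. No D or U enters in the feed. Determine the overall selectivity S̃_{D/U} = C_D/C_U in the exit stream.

3.49

Exit C_A = C_{A0}(1−X) = 7.90×0.236 = 1.864 kmol/m³.
In a CSTR the entire volume is at exit conditions, so r_D = 0.312×1.864^2 = 1.085 and r_U = 0.122×1.864^1.5 = 0.3106.
Overall selectivity = C_D/C_U = r_Dτ/(r_Uτ) = r_D/r_U = 3.49.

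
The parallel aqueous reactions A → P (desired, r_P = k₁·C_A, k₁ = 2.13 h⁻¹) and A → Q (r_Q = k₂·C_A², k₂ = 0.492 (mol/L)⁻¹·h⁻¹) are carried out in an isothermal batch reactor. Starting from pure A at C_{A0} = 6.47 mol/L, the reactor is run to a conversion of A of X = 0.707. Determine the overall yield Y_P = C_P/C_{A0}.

0.369

C_A = C_{A0}(1−X) = 1.896 mol/L.
Along a PFR/batch, dC_P/dC_A = −r_P/(r_P+r_Q) = −k₁/(k₁+k₂·C_A).
Integrating from C_{A0} to C_A: C_P = (2.13/0.492)·ln[(2.13+0.492·6.47)/(2.13+0.492·1.90)] = 4.329·ln(5.313/3.063) = 2.385 mol/L.
Y_P = C_P/C_{A0} = 2.385/6.47 = 0.369.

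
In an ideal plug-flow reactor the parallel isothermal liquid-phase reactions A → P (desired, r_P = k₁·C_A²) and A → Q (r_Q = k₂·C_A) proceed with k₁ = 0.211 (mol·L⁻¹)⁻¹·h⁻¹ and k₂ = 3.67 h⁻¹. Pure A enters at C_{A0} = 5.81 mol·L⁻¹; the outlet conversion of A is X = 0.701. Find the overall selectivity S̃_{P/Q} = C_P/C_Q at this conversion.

C_A = C_{A0}(1−X) = 1.737 mol·L⁻¹.
Along a PFR/batch, dC_Q/dC_A = −r_Q/(r_P+r_Q) = −k₂/(k₂+k₁·C_A).
Integrating from C_{A0} to C_A: C_Q = (3.67/0.211)·ln[(3.67+0.211·5.81)/(3.67+0.211·1.74)] = 17.39·ln(4.896/4.037) = 3.357 mol·L⁻¹.
Then C_P = (C_{A0}−C_A) − C_Q = 4.073 − 3.357 = 0.7157 mol·L⁻¹.
S̃_{P/Q} = C_P/C_Q = 0.7157/3.357 = 0.213.

0.213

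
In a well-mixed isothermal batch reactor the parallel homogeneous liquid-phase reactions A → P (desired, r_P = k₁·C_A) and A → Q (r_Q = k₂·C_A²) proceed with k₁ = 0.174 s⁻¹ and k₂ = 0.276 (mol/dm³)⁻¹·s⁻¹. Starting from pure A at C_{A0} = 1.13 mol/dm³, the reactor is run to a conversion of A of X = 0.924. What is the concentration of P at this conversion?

0.567 mol/dm³

C_A = C_{A0}(1−X) = 0.08588 mol/dm³.
Along a PFR/batch, dC_P/dC_A = −r_P/(r_P+r_Q) = −k₁/(k₁+k₂·C_A).
Integrating from C_{A0} to C_A: C_P = (0.174/0.276)·ln[(0.174+0.276·1.13)/(0.174+0.276·0.0859)] = 0.6304·ln(0.4859/0.1977) = 0.5669 mol/dm³.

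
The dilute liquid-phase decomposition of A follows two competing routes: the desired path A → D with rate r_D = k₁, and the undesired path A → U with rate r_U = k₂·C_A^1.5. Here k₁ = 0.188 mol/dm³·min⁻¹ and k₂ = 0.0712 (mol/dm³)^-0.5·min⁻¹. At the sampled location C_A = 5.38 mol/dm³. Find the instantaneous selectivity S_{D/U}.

S_{D/U} = r_D/r_U = (k₁)/(k₂·C_A^1.5) = (k₁/k₂)·C_A^-1.5.
= (0.188) / (0.0712×5.380^1.5) = 0.1880/0.8885 = 0.212.

0.212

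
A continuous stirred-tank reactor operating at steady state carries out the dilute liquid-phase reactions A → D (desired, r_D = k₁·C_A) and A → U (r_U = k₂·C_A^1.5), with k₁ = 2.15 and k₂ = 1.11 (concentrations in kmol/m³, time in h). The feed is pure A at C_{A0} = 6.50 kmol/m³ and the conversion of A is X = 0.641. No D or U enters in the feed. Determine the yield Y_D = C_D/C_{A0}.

Exit C_A = C_{A0}(1−X) = 6.50×0.359 = 2.333 kmol/m³.
In a CSTR the entire volume is at exit conditions, so r_D = 2.15×2.333 = 5.017 and r_U = 1.11×2.333^1.5 = 3.957.
Fraction of consumed A going to D: r_D/(r_D+r_U) = 0.5591.
C_D = 0.5591·C_{A0}·X = 0.5591×6.50×0.641 = 2.33 kmol/m³; Y_D = C_D/C_{A0} = 0.358.

0.358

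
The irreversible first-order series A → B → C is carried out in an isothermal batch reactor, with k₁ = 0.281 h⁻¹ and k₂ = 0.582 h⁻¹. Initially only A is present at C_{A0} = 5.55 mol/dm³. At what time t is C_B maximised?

The intermediate peaks when r₁ = r₂, i.e. k₁e^(−k₁t) = k₂e^(−k₂t), giving t_opt = ln(k₂/k₁)/(k₂−k₁).
= ln(0.582/0.281)/(0.582−0.281) = ln(2.071)/0.3010 = 0.7281/0.3010 = 2.42 h.

2.42 h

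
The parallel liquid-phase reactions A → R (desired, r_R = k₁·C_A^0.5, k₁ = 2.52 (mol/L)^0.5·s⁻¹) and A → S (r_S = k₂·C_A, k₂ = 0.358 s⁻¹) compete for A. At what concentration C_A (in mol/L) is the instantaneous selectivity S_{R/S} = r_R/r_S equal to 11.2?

0.395 mol/L

S_{R/S} = (k₁/k₂)·C_A^-0.5 ⇒ C_A = (S·k₂/k₁)^(-2).
= (11.2×0.358/2.52)^(-2) = (1.591)^(-2) = 0.395 mol/L.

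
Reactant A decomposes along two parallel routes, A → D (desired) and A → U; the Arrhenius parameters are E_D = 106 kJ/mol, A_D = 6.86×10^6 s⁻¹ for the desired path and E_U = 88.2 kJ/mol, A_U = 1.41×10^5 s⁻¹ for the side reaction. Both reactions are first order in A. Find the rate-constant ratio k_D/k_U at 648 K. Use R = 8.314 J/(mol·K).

With equal orders, S_{D/U} = k_D/k_U = (A_D/A_U)·exp[(E_U−E_D)/(RT)].
(E_U−E_D)/(RT) = (88.2−106)×10³/(8.314×648) = -17800/5387 = -3.304.
k_D/k_U = (6.86×10^6/1.41×10^5)·exp(-3.304) = 48.65 × 0.03674 = 1.79.
Since E_D > E_U, raising the temperature improves selectivity toward D.

1.79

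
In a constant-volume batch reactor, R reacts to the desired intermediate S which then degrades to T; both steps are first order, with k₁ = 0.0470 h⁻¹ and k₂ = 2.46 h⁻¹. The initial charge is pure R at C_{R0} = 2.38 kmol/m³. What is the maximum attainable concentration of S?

0.0421 kmol/m³

For a first-order series the maximum intermediate yield is C_{S,max}/C_{R0} = (k₁/k₂)^[k₂/(k₂−k₁)].
= (0.0470/2.46)^(2.46/(2.46−0.0470)) = (0.01911)^(1.019) = 0.01769.
C_{S,max} = 0.01769×2.38 = 0.0421 kmol/m³.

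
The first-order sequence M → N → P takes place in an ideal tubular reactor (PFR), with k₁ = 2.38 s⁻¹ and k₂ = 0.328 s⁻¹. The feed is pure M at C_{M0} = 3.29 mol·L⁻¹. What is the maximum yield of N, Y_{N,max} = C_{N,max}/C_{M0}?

For a first-order series the maximum intermediate yield is C_{N,max}/C_{M0} = (k₁/k₂)^[k₂/(k₂−k₁)].
= (2.38/0.328)^(0.328/(0.328−2.38)) = (7.256)^(-0.1598) = 0.7285.

0.728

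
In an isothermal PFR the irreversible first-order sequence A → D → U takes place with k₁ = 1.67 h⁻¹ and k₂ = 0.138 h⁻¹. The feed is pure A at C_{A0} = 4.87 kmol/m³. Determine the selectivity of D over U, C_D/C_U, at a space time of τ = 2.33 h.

The intermediate concentration in a first-order A→B→C sequence is C_D = k₁C_{A0}(e^(−k₁τ) − e^(−k₂τ))/(k₂−k₁).
e^(−k₁τ) = e^(−1.67×2.33) = e^(−3.891) = 0.02042; e^(−k₂τ) = e^(−0.3215) = 0.7250.
C_D = 1.67×4.87/(0.138−1.67) × (0.02042−0.7250) = (-5.309)×(-0.7046) = 3.741 kmol/m³.
C_A = C_{A0}e^(−k₁τ) = 0.09946 kmol/m³, so C_U = C_{A0}−C_A−C_D = 1.030 kmol/m³; C_D/C_U = 3.63.

3.63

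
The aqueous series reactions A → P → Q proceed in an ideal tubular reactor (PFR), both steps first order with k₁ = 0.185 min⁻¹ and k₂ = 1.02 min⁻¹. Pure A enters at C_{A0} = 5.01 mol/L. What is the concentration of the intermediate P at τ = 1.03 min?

0.529 mol/L

Solving the coupled first-order balances gives C_P(τ) = [k₁/(k₂−k₁)]·C_{A0}·(e^(−k₁τ) − e^(−k₂τ)).
e^(−k₁τ) = e^(−0.185×1.03) = e^(−0.1905) = 0.8265; e^(−k₂τ) = e^(−1.051) = 0.3497.
C_P = 0.185×5.01/(1.02−0.185) × (0.8265−0.3497) = 1.110×0.4768 = 0.5292 mol/L.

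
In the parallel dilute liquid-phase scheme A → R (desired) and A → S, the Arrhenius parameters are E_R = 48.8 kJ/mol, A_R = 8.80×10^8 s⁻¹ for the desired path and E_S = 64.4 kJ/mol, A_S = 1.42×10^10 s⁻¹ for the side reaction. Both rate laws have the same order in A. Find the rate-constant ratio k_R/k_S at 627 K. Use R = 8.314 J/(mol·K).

With equal orders, S_{R/S} = k_R/k_S = (A_R/A_S)·exp[(E_S−E_R)/(RT)].
(E_S−E_R)/(RT) = (64.4−48.8)×10³/(8.314×627) = 15600/5213 = 2.993.
k_R/k_S = (8.80×10^8/1.42×10^10)·exp(2.993) = 0.06197 × 19.94 = 1.24.

1.24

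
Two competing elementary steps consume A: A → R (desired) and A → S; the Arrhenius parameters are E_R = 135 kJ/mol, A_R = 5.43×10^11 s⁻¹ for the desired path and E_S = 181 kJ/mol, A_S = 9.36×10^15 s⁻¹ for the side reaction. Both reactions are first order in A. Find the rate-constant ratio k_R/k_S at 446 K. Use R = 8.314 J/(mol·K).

k_R/k_S = (A_R/A_S)·exp[−(E_R−E_S)/(RT)] = (A_R/A_S)·exp[(E_S−E_R)/(RT)].
(E_S−E_R)/(RT) = (181−135)×10³/(8.314×446) = 46000/3708 = 12.41.
k_R/k_S = (5.43×10^11/9.36×10^15)·exp(12.41) = 5.801×10^-5 × 2.441×10^5 = 14.2.

14.2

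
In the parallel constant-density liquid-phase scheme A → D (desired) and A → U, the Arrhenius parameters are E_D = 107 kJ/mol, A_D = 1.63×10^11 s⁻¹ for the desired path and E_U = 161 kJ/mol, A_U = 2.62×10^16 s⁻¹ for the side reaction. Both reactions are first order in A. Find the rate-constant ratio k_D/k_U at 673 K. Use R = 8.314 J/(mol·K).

With equal orders, S_{D/U} = k_D/k_U = (A_D/A_U)·exp[(E_U−E_D)/(RT)].
(E_U−E_D)/(RT) = (161−107)×10³/(8.314×673) = 54000/5595 = 9.651.
k_D/k_U = (1.63×10^11/2.62×10^16)·exp(9.651) = 6.221×10^-6 × 15536 = 0.0967.
Since E_D < E_U, lowering the temperature improves selectivity toward D.

0.0967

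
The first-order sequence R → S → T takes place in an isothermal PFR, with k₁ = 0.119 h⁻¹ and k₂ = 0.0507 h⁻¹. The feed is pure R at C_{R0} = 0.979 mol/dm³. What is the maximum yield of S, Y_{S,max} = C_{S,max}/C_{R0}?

0.531

For a first-order series the maximum intermediate yield is C_{S,max}/C_{R0} = (k₁/k₂)^[k₂/(k₂−k₁)].
= (0.119/0.0507)^(0.0507/(0.0507−0.119)) = (2.347)^(-0.7423) = 0.5308.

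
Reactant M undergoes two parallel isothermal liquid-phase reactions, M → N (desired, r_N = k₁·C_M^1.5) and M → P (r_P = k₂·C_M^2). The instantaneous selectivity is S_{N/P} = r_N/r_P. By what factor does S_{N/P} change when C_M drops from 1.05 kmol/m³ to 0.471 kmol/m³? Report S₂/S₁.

1.49

S_{N/P} = (k₁/k₂)·C_M^-0.5, so S₂/S₁ = (C_{M,2}/C_{M,1})^-0.5.
= (0.471/1.05)^(-0.5) = (0.4486)^(-0.5) = 1.49.
Selectivity toward N rises as C_M falls — low-concentration operation is favoured.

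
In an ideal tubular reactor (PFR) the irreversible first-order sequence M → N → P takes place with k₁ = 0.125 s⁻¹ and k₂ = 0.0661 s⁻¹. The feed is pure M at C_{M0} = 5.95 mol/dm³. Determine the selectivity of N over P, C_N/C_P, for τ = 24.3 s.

0.516

For first-order series with pure M initially, C_N(τ) = k₁C_{M0}/(k₂−k₁)·(e^(−k₁τ) − e^(−k₂τ)).
e^(−k₁τ) = e^(−0.125×24.3) = e^(−3.038) = 0.04795; e^(−k₂τ) = e^(−1.606) = 0.2006.
C_N = 0.125×5.95/(0.0661−0.125) × (0.04795−0.2006) = (-12.63)×(-0.1527) = 1.928 mol/dm³.
C_M = C_{M0}e^(−k₁τ) = 0.2853 mol/dm³, so C_P = C_{M0}−C_M−C_N = 3.737 mol/dm³; C_N/C_P = 0.516.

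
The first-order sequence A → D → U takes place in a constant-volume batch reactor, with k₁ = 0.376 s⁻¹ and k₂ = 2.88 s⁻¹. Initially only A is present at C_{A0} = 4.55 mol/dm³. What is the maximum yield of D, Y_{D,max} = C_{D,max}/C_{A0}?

Evaluating C_D at t_opt = ln(k₂/k₁)/(k₂−k₁) gives C_{D,max}/C_{A0} = (k₁/k₂)^[k₂/(k₂−k₁)].
= (0.376/2.88)^(2.88/(2.88−0.376)) = (0.1306)^(1.150) = 0.09617.

0.0962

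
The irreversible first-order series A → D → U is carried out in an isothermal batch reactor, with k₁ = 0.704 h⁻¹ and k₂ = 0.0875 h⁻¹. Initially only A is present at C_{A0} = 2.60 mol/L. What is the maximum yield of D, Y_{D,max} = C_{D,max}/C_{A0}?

Evaluating C_D at t_opt = ln(k₂/k₁)/(k₂−k₁) gives C_{D,max}/C_{A0} = (k₁/k₂)^[k₂/(k₂−k₁)].
= (0.704/0.0875)^(0.0875/(0.0875−0.704)) = (8.046)^(-0.1419) = 0.7438.

0.744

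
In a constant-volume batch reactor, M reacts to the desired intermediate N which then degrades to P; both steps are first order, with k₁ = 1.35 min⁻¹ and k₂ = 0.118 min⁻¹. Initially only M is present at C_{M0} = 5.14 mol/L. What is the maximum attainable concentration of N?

4.07 mol/L

Evaluating C_N at t_opt = ln(k₂/k₁)/(k₂−k₁) gives C_{N,max}/C_{M0} = (k₁/k₂)^[k₂/(k₂−k₁)].
= (1.35/0.118)^(0.118/(0.118−1.35)) = (11.44)^(-0.09578) = 0.7918.
C_{N,max} = 0.7918×5.14 = 4.07 mol/L.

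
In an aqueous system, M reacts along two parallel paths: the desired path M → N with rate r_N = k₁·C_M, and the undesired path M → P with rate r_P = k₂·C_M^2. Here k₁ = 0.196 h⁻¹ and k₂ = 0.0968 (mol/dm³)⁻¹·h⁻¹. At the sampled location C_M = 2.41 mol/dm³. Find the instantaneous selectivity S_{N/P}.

0.840

S_{N/P} = r_N/r_P = (k₁·C_M)/(k₂·C_M^2) = (k₁/k₂)·C_M⁻¹.
= (0.196×2.410) / (0.0968×2.410^2) = 0.4724/0.5622 = 0.840.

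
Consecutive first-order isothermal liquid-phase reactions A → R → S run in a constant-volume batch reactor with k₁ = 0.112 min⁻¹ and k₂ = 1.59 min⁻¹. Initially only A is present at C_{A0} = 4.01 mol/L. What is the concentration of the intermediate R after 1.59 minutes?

Solving the coupled first-order balances gives C_R(t) = [k₁/(k₂−k₁)]·C_{A0}·(e^(−k₁t) − e^(−k₂t)).
e^(−k₁t) = e^(−0.112×1.59) = e^(−0.1781) = 0.8369; e^(−k₂t) = e^(−2.528) = 0.07981.
C_R = 0.112×4.01/(1.59−0.112) × (0.8369−0.07981) = 0.3039×0.7571 = 0.2300 mol/L.

0.230 mol/L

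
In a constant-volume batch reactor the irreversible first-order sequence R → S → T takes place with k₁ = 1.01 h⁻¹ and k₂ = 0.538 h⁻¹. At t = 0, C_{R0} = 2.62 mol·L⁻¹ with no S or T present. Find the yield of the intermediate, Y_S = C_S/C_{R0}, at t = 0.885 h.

The intermediate concentration in a first-order A→B→C sequence is C_S = k₁C_{R0}(e^(−k₁t) − e^(−k₂t))/(k₂−k₁).
e^(−k₁t) = e^(−1.01×0.885) = e^(−0.8939) = 0.4091; e^(−k₂t) = e^(−0.4761) = 0.6212.
C_S = 1.01×2.62/(0.538−1.01) × (0.4091−0.6212) = (-5.606)×(-0.2121) = 1.189 mol·L⁻¹.
Y_S = C_S/C_{R0} = 1.189/2.62 = 0.454.

0.454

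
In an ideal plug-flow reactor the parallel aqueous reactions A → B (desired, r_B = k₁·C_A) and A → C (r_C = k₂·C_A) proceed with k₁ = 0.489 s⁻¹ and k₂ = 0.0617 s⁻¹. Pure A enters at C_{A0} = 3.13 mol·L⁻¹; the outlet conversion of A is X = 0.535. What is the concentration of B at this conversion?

1.49 mol·L⁻¹

C_A = C_{A0}(1−X) = 1.455 mol·L⁻¹.
Both paths are first order in A, so the instantaneous fraction to B is constant: dC_B/d(−C_A) = k₁/(k₁+k₂) = 0.8880.
C_B = 0.8880·(C_{A0}−C_A) = 0.8880×1.675 = 1.49 mol·L⁻¹.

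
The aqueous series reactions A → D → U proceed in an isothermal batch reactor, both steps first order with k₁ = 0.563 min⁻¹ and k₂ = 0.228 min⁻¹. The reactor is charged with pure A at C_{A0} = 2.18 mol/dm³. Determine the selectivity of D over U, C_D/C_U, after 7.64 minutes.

0.380

For first-order series with pure A initially, C_D(t) = k₁C_{A0}/(k₂−k₁)·(e^(−k₁t) − e^(−k₂t)).
e^(−k₁t) = e^(−0.563×7.64) = e^(−4.301) = 0.01355; e^(−k₂t) = e^(−1.742) = 0.1752.
C_D = 0.563×2.18/(0.228−0.563) × (0.01355−0.1752) = (-3.664)×(-0.1616) = 0.5922 mol/dm³.
C_A = C_{A0}e^(−k₁t) = 0.02954 mol/dm³, so C_U = C_{A0}−C_A−C_D = 1.558 mol/dm³; C_D/C_U = 0.380.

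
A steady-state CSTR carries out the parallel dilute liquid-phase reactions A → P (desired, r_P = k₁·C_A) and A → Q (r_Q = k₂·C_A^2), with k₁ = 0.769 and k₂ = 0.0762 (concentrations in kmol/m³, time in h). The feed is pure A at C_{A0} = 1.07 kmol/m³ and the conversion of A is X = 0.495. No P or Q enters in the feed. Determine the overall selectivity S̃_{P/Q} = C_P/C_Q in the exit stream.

18.7

Exit C_A = C_{A0}(1−X) = 1.07×0.505 = 0.5403 kmol/m³.
A CSTR operates uniformly at the exit composition, giving r_P = 0.4155 and r_Q = 0.02225 (each k·C_A^n at C_A = 0.5403).
Overall selectivity = C_P/C_Q = r_Pτ/(r_Qτ) = r_P/r_Q = 18.7.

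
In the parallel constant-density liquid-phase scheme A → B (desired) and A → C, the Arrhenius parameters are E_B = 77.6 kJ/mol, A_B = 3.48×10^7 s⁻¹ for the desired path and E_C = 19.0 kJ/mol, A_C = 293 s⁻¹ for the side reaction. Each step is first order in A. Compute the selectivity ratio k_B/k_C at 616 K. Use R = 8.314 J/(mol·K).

1.27

With equal orders, S_{B/C} = k_B/k_C = (A_B/A_C)·exp[(E_C−E_B)/(RT)].
(E_C−E_B)/(RT) = (19.0−77.6)×10³/(8.314×616) = -58600/5121 = -11.44.
k_B/k_C = (3.48×10^7/293)·exp(-11.44) = 1.188×10^5 × 1.073×10^-5 = 1.27.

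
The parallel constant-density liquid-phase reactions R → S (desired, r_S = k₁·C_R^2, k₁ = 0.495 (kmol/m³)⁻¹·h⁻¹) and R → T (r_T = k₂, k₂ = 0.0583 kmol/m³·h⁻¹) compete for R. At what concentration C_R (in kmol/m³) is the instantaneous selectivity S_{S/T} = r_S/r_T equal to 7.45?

0.937 kmol/m³

S_{S/T} = (k₁/k₂)·C_R^2 ⇒ C_R = (S·k₂/k₁)^(0.5).
= (7.45×0.0583/0.495)^(0.5) = (0.8774)^(0.5) = 0.937 kmol/m³.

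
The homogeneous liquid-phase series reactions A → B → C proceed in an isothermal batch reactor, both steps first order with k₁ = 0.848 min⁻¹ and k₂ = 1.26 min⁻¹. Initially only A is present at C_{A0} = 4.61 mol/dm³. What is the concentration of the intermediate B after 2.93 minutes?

Solving the coupled first-order balances gives C_B(t) = [k₁/(k₂−k₁)]·C_{A0}·(e^(−k₁t) − e^(−k₂t)).
e^(−k₁t) = e^(−0.848×2.93) = e^(−2.485) = 0.08336; e^(−k₂t) = e^(−3.692) = 0.02493.
C_B = 0.848×4.61/(1.26−0.848) × (0.08336−0.02493) = 9.489×0.05843 = 0.5544 mol/dm³.

0.554 mol/dm³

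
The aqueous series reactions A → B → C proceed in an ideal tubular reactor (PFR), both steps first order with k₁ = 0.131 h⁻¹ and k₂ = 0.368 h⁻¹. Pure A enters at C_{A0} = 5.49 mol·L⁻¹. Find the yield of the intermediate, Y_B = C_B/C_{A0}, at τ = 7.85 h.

0.167

The intermediate concentration in a first-order A→B→C sequence is C_B = k₁C_{A0}(e^(−k₁τ) − e^(−k₂τ))/(k₂−k₁).
e^(−k₁τ) = e^(−0.131×7.85) = e^(−1.028) = 0.3576; e^(−k₂τ) = e^(−2.889) = 0.05564.
C_B = 0.131×5.49/(0.368−0.131) × (0.3576−0.05564) = 3.035×0.3020 = 0.9163 mol·L⁻¹.
Y_B = C_B/C_{A0} = 0.9163/5.49 = 0.167.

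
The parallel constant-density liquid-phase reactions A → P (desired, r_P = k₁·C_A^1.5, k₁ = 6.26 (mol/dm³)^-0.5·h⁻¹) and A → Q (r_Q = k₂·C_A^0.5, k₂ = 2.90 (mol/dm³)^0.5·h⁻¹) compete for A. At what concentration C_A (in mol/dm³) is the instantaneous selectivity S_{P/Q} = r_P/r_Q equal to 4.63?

2.14 mol/dm³

S_{P/Q} = (k₁/k₂)·C_A ⇒ C_A = S·k₂/k₁.
= 4.63×2.90/6.26 = 2.14 mol/dm³.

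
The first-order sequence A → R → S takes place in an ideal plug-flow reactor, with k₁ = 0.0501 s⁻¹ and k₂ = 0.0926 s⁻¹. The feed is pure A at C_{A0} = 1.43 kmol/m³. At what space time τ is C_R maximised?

14.5 s

Setting dC_R/dτ = 0 gives τ_opt = ln(k₂/k₁)/(k₂−k₁).
= ln(0.0926/0.0501)/(0.0926−0.0501) = ln(1.848)/0.04250 = 0.6143/0.04250 = 14.5 s.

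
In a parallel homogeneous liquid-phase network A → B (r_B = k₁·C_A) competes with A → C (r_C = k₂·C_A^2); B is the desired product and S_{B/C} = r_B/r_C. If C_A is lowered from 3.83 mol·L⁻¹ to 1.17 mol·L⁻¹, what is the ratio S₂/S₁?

S_{B/C} = (k₁/k₂)·C_A⁻¹, so S₂/S₁ = (C_{A,2}/C_{A,1})⁻¹.
= 3.83/1.17 = 3.27.
Selectivity toward B rises as C_A falls — low-concentration operation is favoured.

3.27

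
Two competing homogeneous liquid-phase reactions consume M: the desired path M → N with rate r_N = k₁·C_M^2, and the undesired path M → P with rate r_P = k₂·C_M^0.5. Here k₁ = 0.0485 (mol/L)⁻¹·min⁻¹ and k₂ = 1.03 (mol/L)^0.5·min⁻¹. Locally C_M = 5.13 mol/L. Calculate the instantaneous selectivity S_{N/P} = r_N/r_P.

S_{N/P} = r_N/r_P = (k₁·C_M^2)/(k₂·C_M^0.5) = (k₁/k₂)·C_M^1.5.
= (0.0485×5.130^2) / (1.03×5.130^0.5) = 1.276/2.333 = 0.547.

0.547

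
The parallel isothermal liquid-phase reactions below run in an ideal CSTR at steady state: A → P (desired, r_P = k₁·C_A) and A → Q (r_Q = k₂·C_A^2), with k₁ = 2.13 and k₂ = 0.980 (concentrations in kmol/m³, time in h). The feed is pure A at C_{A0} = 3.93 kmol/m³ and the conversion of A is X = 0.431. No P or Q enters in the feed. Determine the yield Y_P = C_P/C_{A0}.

Exit C_A = C_{A0}(1−X) = 3.93×0.569 = 2.236 kmol/m³.
In a CSTR the entire volume is at exit conditions, so r_P = 2.13×2.236 = 4.763 and r_Q = 0.980×2.236^2 = 4.900.
Fraction of consumed A going to P: r_P/(r_P+r_Q) = 0.4929.
C_P = 0.4929·C_{A0}·X = 0.4929×3.93×0.431 = 0.835 kmol/m³; Y_P = C_P/C_{A0} = 0.212.

0.212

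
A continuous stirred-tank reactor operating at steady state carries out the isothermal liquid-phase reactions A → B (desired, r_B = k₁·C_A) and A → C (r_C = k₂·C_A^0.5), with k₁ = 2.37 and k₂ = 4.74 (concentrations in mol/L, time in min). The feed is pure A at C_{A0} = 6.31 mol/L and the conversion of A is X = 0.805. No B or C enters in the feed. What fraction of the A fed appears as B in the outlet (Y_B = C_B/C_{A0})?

Exit C_A = C_{A0}(1−X) = 6.31×0.195 = 1.230 mol/L.
Rates in a CSTR are evaluated at the outlet concentration: r_B = 2.37×1.230 = 2.916, r_C = 4.74×1.230^0.5 = 5.258.
Fraction of consumed A going to B: r_B/(r_B+r_C) = 0.3568.
C_B = 0.3568·C_{A0}·X = 0.3568×6.31×0.805 = 1.81 mol/L; Y_B = C_B/C_{A0} = 0.287.

0.287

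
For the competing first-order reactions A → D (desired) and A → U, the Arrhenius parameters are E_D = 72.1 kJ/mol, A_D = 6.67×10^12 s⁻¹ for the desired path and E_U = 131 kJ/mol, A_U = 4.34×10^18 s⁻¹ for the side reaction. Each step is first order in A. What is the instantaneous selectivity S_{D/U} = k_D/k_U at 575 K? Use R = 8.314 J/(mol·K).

0.345

With equal orders, S_{D/U} = k_D/k_U = (A_D/A_U)·exp[(E_U−E_D)/(RT)].
(E_U−E_D)/(RT) = (131−72.1)×10³/(8.314×575) = 58900/4781 = 12.32.
k_D/k_U = (6.67×10^12/4.34×10^18)·exp(12.32) = 1.537×10^-6 × 2.243×10^5 = 0.345.
Since E_D < E_U, lowering the temperature improves selectivity toward D.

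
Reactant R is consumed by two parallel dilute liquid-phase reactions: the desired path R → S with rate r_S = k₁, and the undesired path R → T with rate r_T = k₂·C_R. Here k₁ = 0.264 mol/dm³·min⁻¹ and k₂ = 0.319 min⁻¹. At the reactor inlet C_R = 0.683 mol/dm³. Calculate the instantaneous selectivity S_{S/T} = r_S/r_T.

S_{S/T} = r_S/r_T = (k₁)/(k₂·C_R) = (k₁/k₂)·C_R⁻¹.
= (0.264) / (0.319×0.6830) = 0.2640/0.2179 = 1.21.
The undesired path is higher order in R, so low C_R (CSTR or dilute feed) favours S.

1.21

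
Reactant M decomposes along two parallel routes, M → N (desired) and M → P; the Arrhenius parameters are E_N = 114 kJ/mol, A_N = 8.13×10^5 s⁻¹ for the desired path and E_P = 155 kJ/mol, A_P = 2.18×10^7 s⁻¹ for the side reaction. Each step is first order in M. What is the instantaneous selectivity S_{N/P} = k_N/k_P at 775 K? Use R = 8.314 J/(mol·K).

21.6

With equal orders, S_{N/P} = k_N/k_P = (A_N/A_P)·exp[(E_P−E_N)/(RT)].
(E_P−E_N)/(RT) = (155−114)×10³/(8.314×775) = 41000/6443 = 6.363.
k_N/k_P = (8.13×10^5/2.18×10^7)·exp(6.363) = 0.03729 × 580.1 = 21.6.
Since E_N < E_P, lowering the temperature improves selectivity toward N.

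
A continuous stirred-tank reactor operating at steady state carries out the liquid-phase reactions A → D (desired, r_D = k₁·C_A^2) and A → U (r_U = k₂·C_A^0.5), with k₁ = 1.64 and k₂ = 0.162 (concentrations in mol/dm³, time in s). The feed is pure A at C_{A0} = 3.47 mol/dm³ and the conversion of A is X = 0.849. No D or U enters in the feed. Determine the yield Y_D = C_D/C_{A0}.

Exit C_A = C_{A0}(1−X) = 3.47×0.151 = 0.5240 mol/dm³.
Rates in a CSTR are evaluated at the outlet concentration: r_D = 1.64×0.5240^2 = 0.4503, r_U = 0.162×0.5240^0.5 = 0.1173.
Fraction of consumed A going to D: r_D/(r_D+r_U) = 0.7934.
C_D = 0.7934·C_{A0}·X = 0.7934×3.47×0.849 = 2.34 mol/dm³; Y_D = C_D/C_{A0} = 0.674.

0.674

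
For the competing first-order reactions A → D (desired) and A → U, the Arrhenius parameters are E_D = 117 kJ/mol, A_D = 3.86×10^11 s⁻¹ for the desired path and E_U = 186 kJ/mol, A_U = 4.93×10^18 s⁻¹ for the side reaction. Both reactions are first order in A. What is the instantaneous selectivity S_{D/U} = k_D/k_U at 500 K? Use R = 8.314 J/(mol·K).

With equal orders, S_{D/U} = k_D/k_U = (A_D/A_U)·exp[(E_U−E_D)/(RT)].
(E_U−E_D)/(RT) = (186−117)×10³/(8.314×500) = 69000/4157 = 16.60.
k_D/k_U = (3.86×10^11/4.93×10^18)·exp(16.60) = 7.830×10^-8 × 1.617×10^7 = 1.27.
Since E_D < E_U, lowering the temperature improves selectivity toward D.

1.27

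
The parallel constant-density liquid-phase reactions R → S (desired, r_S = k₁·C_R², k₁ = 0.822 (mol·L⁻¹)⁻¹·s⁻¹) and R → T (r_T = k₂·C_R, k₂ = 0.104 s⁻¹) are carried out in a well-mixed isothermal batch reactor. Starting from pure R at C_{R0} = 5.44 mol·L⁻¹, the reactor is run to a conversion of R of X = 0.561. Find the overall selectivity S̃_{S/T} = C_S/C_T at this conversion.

29.4

C_R = C_{R0}(1−X) = 2.388 mol·L⁻¹.
Along a PFR/batch, dC_T/dC_R = −r_T/(r_S+r_T) = −k₂/(k₂+k₁·C_R).
Integrating from C_{R0} to C_R: C_T = (0.104/0.822)·ln[(0.104+0.822·5.44)/(0.104+0.822·2.39)] = 0.1265·ln(4.576/2.067) = 0.1005 mol·L⁻¹.
Then C_S = (C_{R0}−C_R) − C_T = 3.052 − 0.1005 = 2.951 mol·L⁻¹.
S̃_{S/T} = C_S/C_T = 2.951/0.1005 = 29.4.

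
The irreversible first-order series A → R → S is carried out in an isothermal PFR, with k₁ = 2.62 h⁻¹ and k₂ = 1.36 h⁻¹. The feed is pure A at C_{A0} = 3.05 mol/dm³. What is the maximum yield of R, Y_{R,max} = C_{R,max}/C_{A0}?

For a first-order series the maximum intermediate yield is C_{R,max}/C_{A0} = (k₁/k₂)^[k₂/(k₂−k₁)].
= (2.62/1.36)^(1.36/(1.36−2.62)) = (1.926)^(-1.079) = 0.4928.

0.493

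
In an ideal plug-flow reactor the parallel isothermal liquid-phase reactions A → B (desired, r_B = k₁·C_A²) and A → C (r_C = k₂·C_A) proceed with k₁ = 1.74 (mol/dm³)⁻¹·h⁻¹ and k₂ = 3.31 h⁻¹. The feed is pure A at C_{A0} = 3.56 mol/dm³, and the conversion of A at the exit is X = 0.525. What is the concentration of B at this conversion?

1.07 mol/dm³

C_A = C_{A0}(1−X) = 1.691 mol/dm³.
Along a PFR/batch, dC_C/dC_A = −r_C/(r_B+r_C) = −k₂/(k₂+k₁·C_A).
Integrating from C_{A0} to C_A: C_C = (3.31/1.74)·ln[(3.31+1.74·3.56)/(3.31+1.74·1.69)] = 1.902·ln(9.504/6.252) = 0.7967 mol/dm³.
Then C_B = (C_{A0}−C_A) − C_C = 1.869 − 0.7967 = 1.072 mol/dm³.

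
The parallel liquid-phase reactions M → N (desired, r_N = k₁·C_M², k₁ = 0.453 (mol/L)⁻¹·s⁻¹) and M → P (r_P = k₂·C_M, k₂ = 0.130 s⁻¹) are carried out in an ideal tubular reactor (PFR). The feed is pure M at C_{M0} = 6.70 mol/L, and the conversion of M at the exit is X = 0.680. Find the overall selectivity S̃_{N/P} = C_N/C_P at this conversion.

C_M = C_{M0}(1−X) = 2.144 mol/L.
Along a PFR/batch, dC_P/dC_M = −r_P/(r_N+r_P) = −k₂/(k₂+k₁·C_M).
Integrating from C_{M0} to C_M: C_P = (0.130/0.453)·ln[(0.130+0.453·6.70)/(0.130+0.453·2.14)] = 0.2870·ln(3.165/1.101) = 0.3030 mol/L.
Then C_N = (C_{M0}−C_M) − C_P = 4.556 − 0.3030 = 4.253 mol/L.
S̃_{N/P} = C_N/C_P = 4.253/0.3030 = 14.0.

14.0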